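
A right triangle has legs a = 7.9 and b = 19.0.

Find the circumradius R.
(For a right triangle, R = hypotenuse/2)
Hypotenuse c = √(a² + b²) = √(62.41 + 361) = √423.41 ≈ 20.5769
R = c/2 ≈ 20.5769/2 ≈ 10.2885

R = 10.29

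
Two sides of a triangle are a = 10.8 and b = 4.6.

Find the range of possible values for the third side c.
Triangle inequality: |a − b| < c < a + b
|a − b| = |10.8 − 4.6| = 6.2
a + b = 10.8 + 4.6 = 15.4

6.2 < c < 15.4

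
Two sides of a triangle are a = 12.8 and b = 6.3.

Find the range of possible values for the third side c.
Triangle inequality: |a − b| < c < a + b
|a − b| = |12.8 − 6.3| = 6.5
a + b = 12.8 + 6.3 = 19.1

6.5 < c < 19.1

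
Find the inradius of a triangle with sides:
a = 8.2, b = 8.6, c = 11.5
r = Area/s where s is the semi-perimeter.
s = (8.2 + 8.6 + 11.5)/2 = 28.3/2 = 14.15
Area = √(s(s−a)(s−b)(s−c)) = √(14.15·5.95·5.55·2.65) ≈ √1238.26 ≈ 35.1889
r ≈ 35.1889/14.15 ≈ 2.48685

r = 2.487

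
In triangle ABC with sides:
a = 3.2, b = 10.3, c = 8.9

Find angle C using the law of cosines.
c² = a² + b² − 2ab·cos(C)  ⇒  cos(C) = (a² + b² − c²)/(2ab)
cos(C) = (3.2² + 10.3² − 8.9²)/(2·3.2·10.3) = (10.24 + 106.09 − 79.21)/65.92 = 37.12/65.92 ≈ 0.563107
C = arccos(0.563107) ≈ 55.7291°

C = 55.73°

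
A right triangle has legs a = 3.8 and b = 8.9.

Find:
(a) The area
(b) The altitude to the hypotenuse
(a) The legs are perpendicular, so Area = ½·a·b = ½·3.8·8.9 = ½·33.82 = 16.91
(b) Hypotenuse c = √(a² + b²) = √(14.44 + 79.21) = √93.65 ≈ 9.67729
    Area = ½·c·h_c  ⇒  h_c = 2·Area/c = 33.82/9.67729 ≈ 3.49478

Area = 16.91, h_c = 3.495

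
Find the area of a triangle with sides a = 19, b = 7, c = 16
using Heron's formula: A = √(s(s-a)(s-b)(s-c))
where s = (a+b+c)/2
s = (19 + 7 + 16)/2 = 42/2 = 21
s − a = 2, s − b = 14, s − c = 5
s(s−a)(s−b)(s−c) = 21·2·14·5 = 2940
Area = √2940 ≈ 54.2218

s = 21.0, Area = 54.22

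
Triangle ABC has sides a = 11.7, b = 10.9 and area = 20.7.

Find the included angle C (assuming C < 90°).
Area = ½·a·b·sin(C)  ⇒  sin(C) = 2·Area/(a·b) = 2·20.7/(11.7·10.9) = 41.4/127.53 ≈ 0.324629
C = arcsin(0.324629) ≈ 18.9431° (taking the acute solution since C < 90°)

C = 18.94°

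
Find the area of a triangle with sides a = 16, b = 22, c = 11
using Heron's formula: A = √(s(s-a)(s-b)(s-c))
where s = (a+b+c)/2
s = (16 + 22 + 11)/2 = 49/2 = 24.5
s − a = 8.5, s − b = 2.5, s − c = 13.5
s(s−a)(s−b)(s−c) = 24.5·8.5·2.5·13.5 = 7028.4375
Area = √7028.4375 ≈ 83.8358

s = 24.5, Area = 83.84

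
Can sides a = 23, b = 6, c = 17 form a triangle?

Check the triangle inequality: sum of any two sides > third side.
a + b vs c: 23 + 6 = 29 > 17  ✓
a + c vs b: 23 + 17 = 40 > 6  ✓
b + c vs a: 6 + 17 = 23 ≤ 23  ✗

No: 6 + 17 = 23 is not > 23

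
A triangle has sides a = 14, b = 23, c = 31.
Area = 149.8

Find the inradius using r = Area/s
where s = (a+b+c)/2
s = (14 + 23 + 31)/2 = 68/2 = 34
r = Area/s = 149.8/34 ≈ 4.40588

r = 4.406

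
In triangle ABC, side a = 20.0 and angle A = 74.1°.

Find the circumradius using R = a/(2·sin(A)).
R = a/(2·sin(A)) = 20.0/(2·sin(74.1°))
sin(74.1°) ≈ 0.961741
R ≈ 20.0/(2·0.961741) = 20.0/1.92348 ≈ 10.3978

R = 10.4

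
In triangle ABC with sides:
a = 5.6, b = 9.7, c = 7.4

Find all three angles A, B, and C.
Law of cosines for each angle (a² = 31.36, b² = 94.09, c² = 54.76):
cos(A) = (b² + c² − a²)/(2bc) = (94.09 + 54.76 − 31.36)/(2·9.7·7.4) = 117.49/143.56 ≈ 0.818403  ⇒  A ≈ 35.0747°
cos(B) = (a² + c² − b²)/(2ac) = (31.36 + 54.76 − 94.09)/(2·5.6·7.4) = -7.97/82.88 ≈ -0.0961631  ⇒  B ≈ 95.5183°
cos(C) = (a² + b² − c²)/(2ab) = (31.36 + 94.09 − 54.76)/(2·5.6·9.7) = 70.69/108.64 ≈ 0.650681  ⇒  C ≈ 49.407°
Check: A + B + C ≈ 180°

A = 35.07°, B = 95.52°, C = 49.41°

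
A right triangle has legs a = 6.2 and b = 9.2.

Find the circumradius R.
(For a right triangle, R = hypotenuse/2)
Hypotenuse c = √(a² + b²) = √(38.44 + 84.64) = √123.08 ≈ 11.0941
R = c/2 ≈ 11.0941/2 ≈ 5.54707

R = 5.547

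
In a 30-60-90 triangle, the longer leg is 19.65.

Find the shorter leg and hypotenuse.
In a 30-60-90 triangle the sides are in ratio 1 : √3 : 2, so short leg = long leg/√3 and hypotenuse = 2·(short leg).
Short leg = 19.65/√3 ≈ 19.65/1.73205 ≈ 11.3449
Hypotenuse = 2·11.3449 ≈ 22.6899

Short leg = 11.34, Hypotenuse = 22.69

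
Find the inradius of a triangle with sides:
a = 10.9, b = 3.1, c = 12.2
r = Area/s where s is the semi-perimeter.
s = (10.9 + 3.1 + 12.2)/2 = 26.2/2 = 13.1
Area = √(s(s−a)(s−b)(s−c)) = √(13.1·2.2·10·0.9) ≈ √259.38 ≈ 16.1053
r ≈ 16.1053/13.1 ≈ 1.22941

r = 1.229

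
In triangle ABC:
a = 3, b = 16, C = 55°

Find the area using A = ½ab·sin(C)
A = ½·a·b·sin(C) = ½·3·16·sin(55°)
sin(55°) ≈ 0.819152
A ≈ ½·48·0.819152 = 24·0.819152 ≈ 19.6596

Area = 19.66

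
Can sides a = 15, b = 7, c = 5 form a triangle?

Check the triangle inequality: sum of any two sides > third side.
a + b vs c: 15 + 7 = 22 > 5  ✓
a + c vs b: 15 + 5 = 20 > 7  ✓
b + c vs a: 7 + 5 = 12 ≤ 15  ✗

No: 7 + 5 = 12 is not > 15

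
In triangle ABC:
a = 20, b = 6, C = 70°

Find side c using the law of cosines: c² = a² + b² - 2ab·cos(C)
c² = 20² + 6² − 2·20·6·cos(70°)
cos(70°) ≈ 0.34202
c² ≈ 400 + 36 − 240·(0.34202) ≈ 436 − 82.0848 ≈ 353.915
c ≈ √353.915 ≈ 18.8126

c = 18.81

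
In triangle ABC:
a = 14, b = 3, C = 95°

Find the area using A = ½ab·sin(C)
A = ½·a·b·sin(C) = ½·14·3·sin(95°)
sin(95°) ≈ 0.996195
A ≈ ½·42·0.996195 = 21·0.996195 ≈ 20.9201

Area = 20.92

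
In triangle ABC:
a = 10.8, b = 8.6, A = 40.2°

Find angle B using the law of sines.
a/sin(A) = b/sin(B)  ⇒  sin(B) = b·sin(A)/a = 8.6·sin(40.2°)/10.8
sin(40.2°) ≈ 0.645458
sin(B) ≈ 8.6·0.645458/10.8 ≈ 5.55094/10.8 ≈ 0.513976
B = arcsin(0.513976) ≈ 30.929°
(Since b ≤ a we need B ≤ A, so the obtuse alternative 180° − 30.929° ≈ 149.071° is rejected.)

B = 30.93°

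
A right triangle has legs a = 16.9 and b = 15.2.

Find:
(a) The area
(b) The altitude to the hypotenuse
(a) The legs are perpendicular, so Area = ½·a·b = ½·16.9·15.2 = ½·256.88 = 128.44
(b) Hypotenuse c = √(a² + b²) = √(285.61 + 231.04) = √516.65 ≈ 22.7299
    Area = ½·c·h_c  ⇒  h_c = 2·Area/c = 256.88/22.7299 ≈ 11.3014

Area = 128.44, h_c = 11.3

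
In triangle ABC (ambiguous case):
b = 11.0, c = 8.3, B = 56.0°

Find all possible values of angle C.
b/sin(B) = c/sin(C)  ⇒  sin(C) = c·sin(B)/b = 8.3·sin(56.0°)/11.0
sin(56.0°) ≈ 0.829038
sin(C) ≈ 8.3·0.829038/11.0 ≈ 6.88101/11.0 ≈ 0.625547
Candidate 1: C₁ = arcsin(0.625547) ≈ 38.7223°  →  A = 180° − 56.0° − 38.7223° ≈ 85.2777° > 0, valid
Candidate 2: C₂ = 180° − C₁ ≈ 141.278°  →  A = 180° − 56.0° − 141.278° ≈ -17.2777° ≤ 0, not a valid triangle

C = 38.72° (one solution)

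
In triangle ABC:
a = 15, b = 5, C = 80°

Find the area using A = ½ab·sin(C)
A = ½·a·b·sin(C) = ½·15·5·sin(80°)
sin(80°) ≈ 0.984808
A ≈ ½·75·0.984808 = 37.5·0.984808 ≈ 36.9303

Area = 36.93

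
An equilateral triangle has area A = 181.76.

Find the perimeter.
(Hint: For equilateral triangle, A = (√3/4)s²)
A = (√3/4)s²  ⇒  s² = 4A/√3 = 4·181.76/√3 = 727.04/1.73205 ≈ 419.757
s ≈ √419.757 ≈ 20.488
Perimeter = 3s ≈ 3·20.488 ≈ 61.4639

Perimeter = 61.46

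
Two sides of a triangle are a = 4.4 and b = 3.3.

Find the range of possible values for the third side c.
Triangle inequality: |a − b| < c < a + b
|a − b| = |4.4 − 3.3| = 1.1
a + b = 4.4 + 3.3 = 7.7

1.1 < c < 7.7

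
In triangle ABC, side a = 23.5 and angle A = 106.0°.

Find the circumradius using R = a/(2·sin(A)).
R = a/(2·sin(A)) = 23.5/(2·sin(106.0°))
sin(106.0°) ≈ 0.961262
R ≈ 23.5/(2·0.961262) = 23.5/1.92252 ≈ 12.2235

R = 12.22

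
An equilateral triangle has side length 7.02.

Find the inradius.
r = Area/s with s the semi-perimeter.
Area = (√3/4)·7.02² = (√3/4)·49.2804 ≈ 0.433013·49.2804 ≈ 21.339
s = 3·7.02/2 = 10.53
r ≈ 21.339/10.53 ≈ 2.0265
(Equivalently r = side/(2√3) = 7.02/3.4641 ≈ 2.0265.)

r = 2.026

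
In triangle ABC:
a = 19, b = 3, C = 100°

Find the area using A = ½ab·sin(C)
A = ½·a·b·sin(C) = ½·19·3·sin(100°)
sin(100°) ≈ 0.984808
A ≈ ½·57·0.984808 = 28.5·0.984808 ≈ 28.067

Area = 28.07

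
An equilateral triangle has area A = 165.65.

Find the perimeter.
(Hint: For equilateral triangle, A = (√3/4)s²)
A = (√3/4)s²  ⇒  s² = 4A/√3 = 4·165.65/√3 = 662.6/1.73205 ≈ 382.552
s ≈ √382.552 ≈ 19.5589
Perimeter = 3s ≈ 3·19.5589 ≈ 58.6768

Perimeter = 58.68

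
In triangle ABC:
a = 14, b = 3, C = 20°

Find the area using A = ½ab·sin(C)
A = ½·a·b·sin(C) = ½·14·3·sin(20°)
sin(20°) ≈ 0.34202
A ≈ ½·42·0.34202 = 21·0.34202 ≈ 7.18242

Area = 7.182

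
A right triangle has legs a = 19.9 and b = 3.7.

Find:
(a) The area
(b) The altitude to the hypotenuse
(a) The legs are perpendicular, so Area = ½·a·b = ½·19.9·3.7 = ½·73.63 = 36.815
(b) Hypotenuse c = √(a² + b²) = √(396.01 + 13.69) = √409.7 ≈ 20.241
    Area = ½·c·h_c  ⇒  h_c = 2·Area/c = 73.63/20.241 ≈ 3.63766

Area = 36.815, h_c = 3.638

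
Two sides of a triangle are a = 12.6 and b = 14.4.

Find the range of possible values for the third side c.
Triangle inequality: |a − b| < c < a + b
|a − b| = |12.6 − 14.4| = 1.8
a + b = 12.6 + 14.4 = 27

1.8 < c < 27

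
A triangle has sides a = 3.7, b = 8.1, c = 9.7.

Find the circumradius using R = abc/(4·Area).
First find the area with Heron's formula.
s = (3.7 + 8.1 + 9.7)/2 = 10.75
Area = √(s(s−a)(s−b)(s−c)) = √(10.75·7.05·2.65·1.05) ≈ √210.879 ≈ 14.5217
abc = 3.7·8.1·9.7 = 290.709
R = abc/(4·Area) ≈ 290.709/(4·14.5217) = 290.709/58.0867 ≈ 5.00475

R = 5.005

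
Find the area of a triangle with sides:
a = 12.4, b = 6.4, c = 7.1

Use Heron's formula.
s = (12.4 + 6.4 + 7.1)/2 = 25.9/2 = 12.95
s − a = 0.55, s − b = 6.55, s − c = 5.85
s(s−a)(s−b)(s−c) = 12.95·0.55·6.55·5.85 ≈ 272.916
Area = √272.916 ≈ 16.5202

Area = 16.52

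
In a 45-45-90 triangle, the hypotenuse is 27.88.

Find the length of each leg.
In a 45-45-90 triangle hypotenuse = leg·√2, so leg = hypotenuse/√2.
Leg = 27.88/√2 ≈ 27.88/1.41421 ≈ 19.7141

Each leg = 19.71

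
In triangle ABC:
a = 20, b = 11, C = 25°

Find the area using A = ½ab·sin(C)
A = ½·a·b·sin(C) = ½·20·11·sin(25°)
sin(25°) ≈ 0.422618
A ≈ ½·220·0.422618 = 110·0.422618 ≈ 46.488

Area = 46.49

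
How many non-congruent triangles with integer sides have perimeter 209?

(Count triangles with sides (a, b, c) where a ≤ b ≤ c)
Let a ≤ b ≤ c with a + b + c = 209. The only binding inequality is a + b > c, i.e. 209 − c > c, so c < 209/2; and c ≥ 209/3 since c is the largest side.
So 70 ≤ c ≤ 104. For each c, b runs from ⌈(209 − c)/2⌉ up to c (then a = 209 − b − c satisfies 1 ≤ a ≤ b automatically), giving c − ⌈(209 − c)/2⌉ + 1 choices.
Summing over c: 1 + 3 + 4 + 6 + … + 51 + 52  (35 terms, c = 70, …, 104) = 936
Check (closed form: nearest integer to p²/48 for even p, (p+3)²/48 for odd p): (209+3)²/48 = 212²/48 = 44944/48 ≈ 936.33 → 936

936 triangles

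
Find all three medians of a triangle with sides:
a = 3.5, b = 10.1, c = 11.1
Median formula: m_a = ½√(2b² + 2c² − a²) (and cyclically). a² = 12.25, b² = 102.01, c² = 123.21.
m_a = ½√(2·102.01 + 2·123.21 − 12.25) = ½√438.19 ≈ ½·20.933 ≈ 10.4665
m_b = ½√(2·12.25 + 2·123.21 − 102.01) = ½√168.91 ≈ ½·12.9965 ≈ 6.49827
m_c = ½√(2·12.25 + 2·102.01 − 123.21) = ½√105.31 ≈ ½·10.2621 ≈ 5.13103

m_a = 10.47, m_b = 6.498, m_c = 5.131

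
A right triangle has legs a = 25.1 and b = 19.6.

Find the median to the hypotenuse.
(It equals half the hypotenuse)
Hypotenuse c = √(a² + b²) = √(630.01 + 384.16) = √1014.17 ≈ 31.846
Median to hypotenuse = c/2 ≈ 31.846/2 ≈ 15.923

Median = 15.92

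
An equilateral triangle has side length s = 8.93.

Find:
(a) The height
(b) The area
(a) The height splits the triangle into two 30-60-90 halves: h = s·√3/2 = 8.93·1.73205/2 ≈ 15.4672/2 ≈ 7.73361
(b) Area = (√3/4)·s² = (√3/4)·8.93² = (√3/4)·79.7449 ≈ 0.433013·79.7449 ≈ 34.5306

Height = 7.734, Area = 34.53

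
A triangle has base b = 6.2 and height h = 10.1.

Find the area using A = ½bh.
A = ½·b·h = ½·6.2·10.1 = ½·62.62 = 31.31

Area = 31.31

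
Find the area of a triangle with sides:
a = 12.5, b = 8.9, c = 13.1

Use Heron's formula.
s = (12.5 + 8.9 + 13.1)/2 = 34.5/2 = 17.25
s − a = 4.75, s − b = 8.35, s − c = 4.15
s(s−a)(s−b)(s−c) = 17.25·4.75·8.35·4.15 ≈ 2839.34
Area = √2839.34 ≈ 53.2855

Area = 53.29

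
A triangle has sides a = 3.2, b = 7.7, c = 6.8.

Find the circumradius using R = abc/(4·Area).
First find the area with Heron's formula.
s = (3.2 + 7.7 + 6.8)/2 = 8.85
Area = √(s(s−a)(s−b)(s−c)) = √(8.85·5.65·1.15·2.05) ≈ √117.881 ≈ 10.8573
abc = 3.2·7.7·6.8 = 167.552
R = abc/(4·Area) ≈ 167.552/(4·10.8573) = 167.552/43.4292 ≈ 3.85805

R = 3.858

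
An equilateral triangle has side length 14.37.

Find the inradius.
r = Area/s with s the semi-perimeter.
Area = (√3/4)·14.37² = (√3/4)·206.4969 ≈ 0.433013·206.4969 ≈ 89.4158
s = 3·14.37/2 = 21.555
r ≈ 89.4158/21.555 ≈ 4.14826
(Equivalently r = side/(2√3) = 14.37/3.4641 ≈ 4.14826.)

r = 4.148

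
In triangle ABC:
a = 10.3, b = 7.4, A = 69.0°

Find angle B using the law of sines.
a/sin(A) = b/sin(B)  ⇒  sin(B) = b·sin(A)/a = 7.4·sin(69.0°)/10.3
sin(69.0°) ≈ 0.93358
sin(B) ≈ 7.4·0.93358/10.3 ≈ 6.9085/10.3 ≈ 0.670728
B = arcsin(0.670728) ≈ 42.1233°
(Since b ≤ a we need B ≤ A, so the obtuse alternative 180° − 42.1233° ≈ 137.877° is rejected.)

B = 42.12°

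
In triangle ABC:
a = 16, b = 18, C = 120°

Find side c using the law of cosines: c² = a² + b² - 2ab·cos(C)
c² = 16² + 18² − 2·16·18·cos(120°)
cos(120°) ≈ -0.5
c² ≈ 256 + 324 − 576·(-0.5) ≈ 580 + 288 ≈ 868
c ≈ √868 ≈ 29.4618

c = 29.46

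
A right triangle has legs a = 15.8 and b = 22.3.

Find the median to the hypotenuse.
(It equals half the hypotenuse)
Hypotenuse c = √(a² + b²) = √(249.64 + 497.29) = √746.93 ≈ 27.33
Median to hypotenuse = c/2 ≈ 27.33/2 ≈ 13.665

Median = 13.67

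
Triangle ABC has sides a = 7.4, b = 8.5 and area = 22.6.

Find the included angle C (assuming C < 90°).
Area = ½·a·b·sin(C)  ⇒  sin(C) = 2·Area/(a·b) = 2·22.6/(7.4·8.5) = 45.2/62.9 ≈ 0.718601
C = arcsin(0.718601) ≈ 45.9391° (taking the acute solution since C < 90°)

C = 45.94°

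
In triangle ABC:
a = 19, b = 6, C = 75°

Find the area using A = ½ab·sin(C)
A = ½·a·b·sin(C) = ½·19·6·sin(75°)
sin(75°) ≈ 0.965926
A ≈ ½·114·0.965926 = 57·0.965926 ≈ 55.0578

Area = 55.06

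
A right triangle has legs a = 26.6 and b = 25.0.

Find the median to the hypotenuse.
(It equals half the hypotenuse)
Hypotenuse c = √(a² + b²) = √(707.56 + 625) = √1332.56 ≈ 36.5042
Median to hypotenuse = c/2 ≈ 36.5042/2 ≈ 18.2521

Median = 18.25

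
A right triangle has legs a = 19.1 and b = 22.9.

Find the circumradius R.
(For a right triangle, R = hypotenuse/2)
Hypotenuse c = √(a² + b²) = √(364.81 + 524.41) = √889.22 ≈ 29.8198
R = c/2 ≈ 29.8198/2 ≈ 14.9099

R = 14.91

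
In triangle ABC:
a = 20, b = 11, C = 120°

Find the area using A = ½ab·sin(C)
A = ½·a·b·sin(C) = ½·20·11·sin(120°)
sin(120°) ≈ 0.866025
A ≈ ½·220·0.866025 = 110·0.866025 ≈ 95.2628

Area = 95.26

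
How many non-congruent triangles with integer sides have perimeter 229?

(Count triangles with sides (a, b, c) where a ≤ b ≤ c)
Let a ≤ b ≤ c with a + b + c = 229. The only binding inequality is a + b > c, i.e. 229 − c > c, so c < 229/2; and c ≥ 229/3 since c is the largest side.
So 77 ≤ c ≤ 114. For each c, b runs from ⌈(229 − c)/2⌉ up to c (then a = 229 − b − c satisfies 1 ≤ a ≤ b automatically), giving c − ⌈(229 − c)/2⌉ + 1 choices.
Summing over c: 2 + 3 + 5 + 6 + … + 56 + 57  (38 terms, c = 77, …, 114) = 1121
Check (closed form: nearest integer to p²/48 for even p, (p+3)²/48 for odd p): (229+3)²/48 = 232²/48 = 53824/48 ≈ 1121.33 → 1121

1121 triangles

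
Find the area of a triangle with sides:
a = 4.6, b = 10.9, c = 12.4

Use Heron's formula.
s = (4.6 + 10.9 + 12.4)/2 = 27.9/2 = 13.95
s − a = 9.35, s − b = 3.05, s − c = 1.55
s(s−a)(s−b)(s−c) = 13.95·9.35·3.05·1.55 ≈ 616.62
Area = √616.62 ≈ 24.8318

Area = 24.83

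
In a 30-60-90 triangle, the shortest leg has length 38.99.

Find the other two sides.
In a 30-60-90 triangle the sides are in ratio 1 : √3 : 2 (short leg : long leg : hypotenuse).
Long leg = 38.99·√3 ≈ 38.99·1.73205 ≈ 67.5327
Hypotenuse = 2·38.99 = 77.98

Long leg = 38.99√3 = 67.53, Hypotenuse = 77.98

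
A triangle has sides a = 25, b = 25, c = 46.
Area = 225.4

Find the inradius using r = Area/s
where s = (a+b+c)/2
s = (25 + 25 + 46)/2 = 96/2 = 48
r = Area/s = 225.4/48 ≈ 4.69583

r = 4.696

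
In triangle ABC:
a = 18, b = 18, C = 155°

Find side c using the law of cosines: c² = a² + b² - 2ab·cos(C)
c² = 18² + 18² − 2·18·18·cos(155°)
cos(155°) ≈ -0.906308
c² ≈ 324 + 324 − 648·(-0.906308) ≈ 648 + 587.287 ≈ 1235.29
c ≈ √1235.29 ≈ 35.1467

c = 35.15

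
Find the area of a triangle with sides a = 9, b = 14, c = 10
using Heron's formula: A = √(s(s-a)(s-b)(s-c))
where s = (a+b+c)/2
s = (9 + 14 + 10)/2 = 33/2 = 16.5
s − a = 7.5, s − b = 2.5, s − c = 6.5
s(s−a)(s−b)(s−c) = 16.5·7.5·2.5·6.5 = 2010.9375
Area = √2010.9375 ≈ 44.8435

s = 16.5, Area = 44.84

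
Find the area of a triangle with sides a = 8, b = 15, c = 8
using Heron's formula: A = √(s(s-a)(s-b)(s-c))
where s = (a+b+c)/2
s = (8 + 15 + 8)/2 = 31/2 = 15.5
s − a = 7.5, s − b = 0.5, s − c = 7.5
s(s−a)(s−b)(s−c) = 15.5·7.5·0.5·7.5 = 435.9375
Area = √435.9375 ≈ 20.8791

s = 15.5, Area = 20.88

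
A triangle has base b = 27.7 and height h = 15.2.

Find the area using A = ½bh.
A = ½·b·h = ½·27.7·15.2 = ½·421.04 = 210.52

Area = 210.52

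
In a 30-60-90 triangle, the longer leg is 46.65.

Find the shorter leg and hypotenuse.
In a 30-60-90 triangle the sides are in ratio 1 : √3 : 2, so short leg = long leg/√3 and hypotenuse = 2·(short leg).
Short leg = 46.65/√3 ≈ 46.65/1.73205 ≈ 26.9334
Hypotenuse = 2·26.9334 ≈ 53.8668

Short leg = 26.93, Hypotenuse = 53.87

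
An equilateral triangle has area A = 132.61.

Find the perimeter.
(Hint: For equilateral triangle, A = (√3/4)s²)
A = (√3/4)s²  ⇒  s² = 4A/√3 = 4·132.61/√3 = 530.44/1.73205 ≈ 306.25
s ≈ √306.25 ≈ 17.5
Perimeter = 3s ≈ 3·17.5 ≈ 52.5

Perimeter = 52.5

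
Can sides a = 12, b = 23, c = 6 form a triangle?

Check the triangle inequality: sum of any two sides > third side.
a + b vs c: 12 + 23 = 35 > 6  ✓
a + c vs b: 12 + 6 = 18 ≤ 23  ✗
b + c vs a: 23 + 6 = 29 > 12  ✓

No: 12 + 6 = 18 is not > 23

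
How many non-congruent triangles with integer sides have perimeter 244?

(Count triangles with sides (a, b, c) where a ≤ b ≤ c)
Let a ≤ b ≤ c with a + b + c = 244. The only binding inequality is a + b > c, i.e. 244 − c > c, so c < 244/2; and c ≥ 244/3 since c is the largest side.
So 82 ≤ c ≤ 121. For each c, b runs from ⌈(244 − c)/2⌉ up to c (then a = 244 − b − c satisfies 1 ≤ a ≤ b automatically), giving c − ⌈(244 − c)/2⌉ + 1 choices.
Summing over c: 2 + 3 + 5 + 6 + … + 59 + 60  (40 terms, c = 82, …, 121) = 1240
Check (closed form: nearest integer to p²/48 for even p, (p+3)²/48 for odd p): 244²/48 = 59536/48 ≈ 1240.33 → 1240

1240 triangles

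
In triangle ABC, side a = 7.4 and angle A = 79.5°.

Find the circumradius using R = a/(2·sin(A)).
R = a/(2·sin(A)) = 7.4/(2·sin(79.5°))
sin(79.5°) ≈ 0.983255
R ≈ 7.4/(2·0.983255) = 7.4/1.96651 ≈ 3.76301

R = 3.763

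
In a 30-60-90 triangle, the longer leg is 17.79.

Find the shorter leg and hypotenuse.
In a 30-60-90 triangle the sides are in ratio 1 : √3 : 2, so short leg = long leg/√3 and hypotenuse = 2·(short leg).
Short leg = 17.79/√3 ≈ 17.79/1.73205 ≈ 10.2711
Hypotenuse = 2·10.2711 ≈ 20.5421

Short leg = 10.27, Hypotenuse = 20.54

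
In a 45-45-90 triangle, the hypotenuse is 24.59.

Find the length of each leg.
In a 45-45-90 triangle hypotenuse = leg·√2, so leg = hypotenuse/√2.
Leg = 24.59/√2 ≈ 24.59/1.41421 ≈ 17.3878

Each leg = 17.39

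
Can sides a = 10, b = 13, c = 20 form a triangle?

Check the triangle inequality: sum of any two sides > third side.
a + b vs c: 10 + 13 = 23 > 20  ✓
a + c vs b: 10 + 20 = 30 > 13  ✓
b + c vs a: 13 + 20 = 33 > 10  ✓

Yes, triangle inequality satisfied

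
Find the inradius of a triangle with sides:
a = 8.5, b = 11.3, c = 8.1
r = Area/s where s is the semi-perimeter.
s = (8.5 + 11.3 + 8.1)/2 = 27.9/2 = 13.95
Area = √(s(s−a)(s−b)(s−c)) = √(13.95·5.45·2.65·5.85) ≈ √1178.62 ≈ 34.331
r ≈ 34.331/13.95 ≈ 2.461

r = 2.461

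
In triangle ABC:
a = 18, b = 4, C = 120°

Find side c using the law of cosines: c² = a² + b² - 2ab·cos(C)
c² = 18² + 4² − 2·18·4·cos(120°)
cos(120°) ≈ -0.5
c² ≈ 324 + 16 − 144·(-0.5) ≈ 340 + 72 ≈ 412
c ≈ √412 ≈ 20.2978

c = 20.3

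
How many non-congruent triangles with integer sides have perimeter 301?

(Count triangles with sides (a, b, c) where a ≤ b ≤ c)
Let a ≤ b ≤ c with a + b + c = 301. The only binding inequality is a + b > c, i.e. 301 − c > c, so c < 301/2; and c ≥ 301/3 since c is the largest side.
So 101 ≤ c ≤ 150. For each c, b runs from ⌈(301 − c)/2⌉ up to c (then a = 301 − b − c satisfies 1 ≤ a ≤ b automatically), giving c − ⌈(301 − c)/2⌉ + 1 choices.
Summing over c: 2 + 3 + 5 + 6 + … + 74 + 75  (50 terms, c = 101, …, 150) = 1925
Check (closed form: nearest integer to p²/48 for even p, (p+3)²/48 for odd p): (301+3)²/48 = 304²/48 = 92416/48 ≈ 1925.33 → 1925

1925 triangles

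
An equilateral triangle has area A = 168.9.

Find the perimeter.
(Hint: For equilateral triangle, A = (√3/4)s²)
A = (√3/4)s²  ⇒  s² = 4A/√3 = 4·168.9/√3 = 675.6/1.73205 ≈ 390.058
s ≈ √390.058 ≈ 19.7499
Perimeter = 3s ≈ 3·19.7499 ≈ 59.2496

Perimeter = 59.25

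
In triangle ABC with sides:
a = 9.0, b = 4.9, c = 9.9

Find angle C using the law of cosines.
c² = a² + b² − 2ab·cos(C)  ⇒  cos(C) = (a² + b² − c²)/(2ab)
cos(C) = (9.0² + 4.9² − 9.9²)/(2·9.0·4.9) = (81 + 24.01 − 98.01)/88.2 = 7/88.2 ≈ 0.0793651
C = arccos(0.0793651) ≈ 85.4479°

C = 85.45°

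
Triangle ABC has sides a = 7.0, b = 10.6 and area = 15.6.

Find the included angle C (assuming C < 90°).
Area = ½·a·b·sin(C)  ⇒  sin(C) = 2·Area/(a·b) = 2·15.6/(7.0·10.6) = 31.2/74.2 ≈ 0.420485
C = arcsin(0.420485) ≈ 24.8652° (taking the acute solution since C < 90°)

C = 24.87°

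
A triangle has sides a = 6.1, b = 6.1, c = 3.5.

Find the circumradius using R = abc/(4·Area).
First find the area with Heron's formula.
s = (6.1 + 6.1 + 3.5)/2 = 7.85
Area = √(s(s−a)(s−b)(s−c)) = √(7.85·1.75·1.75·4.35) ≈ √104.577 ≈ 10.2263
abc = 6.1·6.1·3.5 = 130.235
R = abc/(4·Area) ≈ 130.235/(4·10.2263) = 130.235/40.9051 ≈ 3.18383

R = 3.184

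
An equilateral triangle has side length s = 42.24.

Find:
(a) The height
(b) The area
(a) The height splits the triangle into two 30-60-90 halves: h = s·√3/2 = 42.24·1.73205/2 ≈ 73.1618/2 ≈ 36.5809
(b) Area = (√3/4)·s² = (√3/4)·42.24² = (√3/4)·1784.2176 ≈ 0.433013·1784.2176 ≈ 772.589

Height = 36.58, Area = 772.6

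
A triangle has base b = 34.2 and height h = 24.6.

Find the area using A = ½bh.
A = ½·b·h = ½·34.2·24.6 = ½·841.32 = 420.66

Area = 420.66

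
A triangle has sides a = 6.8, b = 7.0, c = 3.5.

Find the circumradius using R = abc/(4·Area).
First find the area with Heron's formula.
s = (6.8 + 7.0 + 3.5)/2 = 8.65
Area = √(s(s−a)(s−b)(s−c)) = √(8.65·1.85·1.65·5.15) ≈ √135.981 ≈ 11.6611
abc = 6.8·7.0·3.5 = 166.6
R = abc/(4·Area) ≈ 166.6/(4·11.6611) = 166.6/46.6444 ≈ 3.5717

R = 3.572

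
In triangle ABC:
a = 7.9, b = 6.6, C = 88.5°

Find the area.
Two sides and the included angle (SAS): A = ½·a·b·sin(C) = ½·7.9·6.6·sin(88.5°)
sin(88.5°) ≈ 0.999657
A ≈ ½·52.14·0.999657 = 26.07·0.999657 ≈ 26.0611

Area = 26.06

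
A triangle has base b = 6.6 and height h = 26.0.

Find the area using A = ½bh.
A = ½·b·h = ½·6.6·26.0 = ½·171.6 = 85.8

Area = 85.8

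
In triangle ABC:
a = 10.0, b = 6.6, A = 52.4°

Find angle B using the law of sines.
a/sin(A) = b/sin(B)  ⇒  sin(B) = b·sin(A)/a = 6.6·sin(52.4°)/10.0
sin(52.4°) ≈ 0.79229
sin(B) ≈ 6.6·0.79229/10.0 ≈ 5.22911/10.0 ≈ 0.522911
B = arcsin(0.522911) ≈ 31.5277°
(Since b ≤ a we need B ≤ A, so the obtuse alternative 180° − 31.5277° ≈ 148.472° is rejected.)

B = 31.53°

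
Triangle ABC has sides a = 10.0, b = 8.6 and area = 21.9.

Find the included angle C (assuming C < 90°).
Area = ½·a·b·sin(C)  ⇒  sin(C) = 2·Area/(a·b) = 2·21.9/(10.0·8.6) = 43.8/86 ≈ 0.509302
C = arcsin(0.509302) ≈ 30.6174° (taking the acute solution since C < 90°)

C = 30.62°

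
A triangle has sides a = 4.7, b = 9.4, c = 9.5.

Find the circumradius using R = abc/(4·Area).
First find the area with Heron's formula.
s = (4.7 + 9.4 + 9.5)/2 = 11.8
Area = √(s(s−a)(s−b)(s−c)) = √(11.8·7.1·2.4·2.3) ≈ √462.466 ≈ 21.505
abc = 4.7·9.4·9.5 = 419.71
R = abc/(4·Area) ≈ 419.71/(4·21.505) = 419.71/86.0201 ≈ 4.87921

R = 4.879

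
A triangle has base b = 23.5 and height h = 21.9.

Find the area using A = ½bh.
A = ½·b·h = ½·23.5·21.9 = ½·514.65 = 257.325

Area = 257.325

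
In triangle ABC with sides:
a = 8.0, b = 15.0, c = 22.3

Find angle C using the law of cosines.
c² = a² + b² − 2ab·cos(C)  ⇒  cos(C) = (a² + b² − c²)/(2ab)
cos(C) = (8.0² + 15.0² − 22.3²)/(2·8.0·15.0) = (64 + 225 − 497.29)/240 = -208.29/240 ≈ -0.867875
C = arccos(-0.867875) ≈ 150.213°

C = 150.2°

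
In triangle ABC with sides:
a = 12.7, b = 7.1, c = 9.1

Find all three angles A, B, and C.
Law of cosines for each angle (a² = 161.29, b² = 50.41, c² = 82.81):
cos(A) = (b² + c² − a²)/(2bc) = (50.41 + 82.81 − 161.29)/(2·7.1·9.1) = -28.07/129.22 ≈ -0.217226  ⇒  A ≈ 102.546°
cos(B) = (a² + c² − b²)/(2ac) = (161.29 + 82.81 − 50.41)/(2·12.7·9.1) = 193.69/231.14 ≈ 0.837977  ⇒  B ≈ 33.0729°
cos(C) = (a² + b² − c²)/(2ab) = (161.29 + 50.41 − 82.81)/(2·12.7·7.1) = 128.89/180.34 ≈ 0.714706  ⇒  C ≈ 44.3809°
Check: A + B + C ≈ 180°

A = 102.5°, B = 33.07°, C = 44.38°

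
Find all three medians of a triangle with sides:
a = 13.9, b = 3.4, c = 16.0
Median formula: m_a = ½√(2b² + 2c² − a²) (and cyclically). a² = 193.21, b² = 11.56, c² = 256.
m_a = ½√(2·11.56 + 2·256 − 193.21) = ½√341.91 ≈ ½·18.4908 ≈ 9.2454
m_b = ½√(2·193.21 + 2·256 − 11.56) = ½√886.86 ≈ ½·29.7802 ≈ 14.8901
m_c = ½√(2·193.21 + 2·11.56 − 256) = ½√153.54 ≈ ½·12.3911 ≈ 6.19556

m_a = 9.245, m_b = 14.89, m_c = 6.196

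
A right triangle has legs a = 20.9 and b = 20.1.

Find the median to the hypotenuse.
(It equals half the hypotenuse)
Hypotenuse c = √(a² + b²) = √(436.81 + 404.01) = √840.82 ≈ 28.9969
Median to hypotenuse = c/2 ≈ 28.9969/2 ≈ 14.4984

Median = 14.5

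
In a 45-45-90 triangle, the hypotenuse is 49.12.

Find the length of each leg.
In a 45-45-90 triangle hypotenuse = leg·√2, so leg = hypotenuse/√2.
Leg = 49.12/√2 ≈ 49.12/1.41421 ≈ 34.7331

Each leg = 34.73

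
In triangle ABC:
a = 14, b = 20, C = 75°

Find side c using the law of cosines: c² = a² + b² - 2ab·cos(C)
c² = 14² + 20² − 2·14·20·cos(75°)
cos(75°) ≈ 0.258819
c² ≈ 196 + 400 − 560·(0.258819) ≈ 596 − 144.939 ≈ 451.061
c ≈ √451.061 ≈ 21.2382

c = 21.24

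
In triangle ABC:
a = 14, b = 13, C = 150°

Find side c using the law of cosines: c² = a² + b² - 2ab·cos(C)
c² = 14² + 13² − 2·14·13·cos(150°)
cos(150°) ≈ -0.866025
c² ≈ 196 + 169 − 364·(-0.866025) ≈ 365 + 315.233 ≈ 680.233
c ≈ √680.233 ≈ 26.0813

c = 26.08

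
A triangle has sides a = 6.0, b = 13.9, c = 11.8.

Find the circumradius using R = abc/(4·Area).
First find the area with Heron's formula.
s = (6.0 + 13.9 + 11.8)/2 = 15.85
Area = √(s(s−a)(s−b)(s−c)) = √(15.85·9.85·1.95·4.05) ≈ √1232.98 ≈ 35.1138
abc = 6.0·13.9·11.8 = 984.12
R = abc/(4·Area) ≈ 984.12/(4·35.1138) = 984.12/140.455 ≈ 7.00665

R = 7.007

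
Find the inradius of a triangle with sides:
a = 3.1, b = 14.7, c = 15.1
r = Area/s where s is the semi-perimeter.
s = (3.1 + 14.7 + 15.1)/2 = 32.9/2 = 16.45
Area = √(s(s−a)(s−b)(s−c)) = √(16.45·13.35·1.75·1.35) ≈ √518.823 ≈ 22.7777
r ≈ 22.7777/16.45 ≈ 1.38466

r = 1.385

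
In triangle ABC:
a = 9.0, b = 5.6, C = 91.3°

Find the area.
Two sides and the included angle (SAS): A = ½·a·b·sin(C) = ½·9.0·5.6·sin(91.3°)
sin(91.3°) ≈ 0.999743
A ≈ ½·50.4·0.999743 = 25.2·0.999743 ≈ 25.1935

Area = 25.19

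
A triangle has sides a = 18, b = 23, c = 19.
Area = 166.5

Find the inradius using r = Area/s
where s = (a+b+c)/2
s = (18 + 23 + 19)/2 = 60/2 = 30
r = Area/s = 166.5/30 ≈ 5.55

r = 5.55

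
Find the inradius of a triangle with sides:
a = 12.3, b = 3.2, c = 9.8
r = Area/s where s is the semi-perimeter.
s = (12.3 + 3.2 + 9.8)/2 = 25.3/2 = 12.65
Area = √(s(s−a)(s−b)(s−c)) = √(12.65·0.35·9.45·2.85) ≈ √119.244 ≈ 10.9199
r ≈ 10.9199/12.65 ≈ 0.863231

r = 0.8632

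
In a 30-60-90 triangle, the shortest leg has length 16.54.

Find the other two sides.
In a 30-60-90 triangle the sides are in ratio 1 : √3 : 2 (short leg : long leg : hypotenuse).
Long leg = 16.54·√3 ≈ 16.54·1.73205 ≈ 28.6481
Hypotenuse = 2·16.54 = 33.08

Long leg = 16.54√3 = 28.65, Hypotenuse = 33.08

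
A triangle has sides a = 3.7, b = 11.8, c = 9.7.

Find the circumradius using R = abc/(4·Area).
First find the area with Heron's formula.
s = (3.7 + 11.8 + 9.7)/2 = 12.6
Area = √(s(s−a)(s−b)(s−c)) = √(12.6·8.9·0.8·2.9) ≈ √260.165 ≈ 16.1296
abc = 3.7·11.8·9.7 = 423.502
R = abc/(4·Area) ≈ 423.502/(4·16.1296) = 423.502/64.5185 ≈ 6.56404

R = 6.564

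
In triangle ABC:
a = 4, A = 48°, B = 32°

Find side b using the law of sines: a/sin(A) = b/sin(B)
a/sin(A) = b/sin(B)  ⇒  b = a·sin(B)/sin(A) = 4·sin(32°)/sin(48°)
sin(32°) ≈ 0.529919, sin(48°) ≈ 0.743145
b ≈ 4·0.529919/0.743145 ≈ 2.11968/0.743145 ≈ 2.85231

b = 2.852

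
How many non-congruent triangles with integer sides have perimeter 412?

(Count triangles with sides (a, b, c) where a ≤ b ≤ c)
Let a ≤ b ≤ c with a + b + c = 412. The only binding inequality is a + b > c, i.e. 412 − c > c, so c < 412/2; and c ≥ 412/3 since c is the largest side.
So 138 ≤ c ≤ 205. For each c, b runs from ⌈(412 − c)/2⌉ up to c (then a = 412 − b − c satisfies 1 ≤ a ≤ b automatically), giving c − ⌈(412 − c)/2⌉ + 1 choices.
Summing over c: 2 + 3 + 5 + 6 + … + 101 + 102  (68 terms, c = 138, …, 205) = 3536
Check (closed form: nearest integer to p²/48 for even p, (p+3)²/48 for odd p): 412²/48 = 169744/48 ≈ 3536.33 → 3536

3536 triangles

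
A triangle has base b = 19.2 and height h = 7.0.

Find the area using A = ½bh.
A = ½·b·h = ½·19.2·7.0 = ½·134.4 = 67.2

Area = 67.2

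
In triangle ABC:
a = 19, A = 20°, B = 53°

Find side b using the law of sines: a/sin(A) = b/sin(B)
a/sin(A) = b/sin(B)  ⇒  b = a·sin(B)/sin(A) = 19·sin(53°)/sin(20°)
sin(53°) ≈ 0.798636, sin(20°) ≈ 0.34202
b ≈ 19·0.798636/0.34202 ≈ 15.1741/0.34202 ≈ 44.366

b = 44.37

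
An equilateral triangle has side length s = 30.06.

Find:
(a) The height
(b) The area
(a) The height splits the triangle into two 30-60-90 halves: h = s·√3/2 = 30.06·1.73205/2 ≈ 52.0654/2 ≈ 26.0327
(b) Area = (√3/4)·s² = (√3/4)·30.06² = (√3/4)·903.6036 ≈ 0.433013·903.6036 ≈ 391.272

Height = 26.03, Area = 391.3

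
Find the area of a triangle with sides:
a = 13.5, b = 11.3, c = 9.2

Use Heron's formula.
s = (13.5 + 11.3 + 9.2)/2 = 34/2 = 17
s − a = 3.5, s − b = 5.7, s − c = 7.8
s(s−a)(s−b)(s−c) = 17·3.5·5.7·7.8 ≈ 2645.37
Area = √2645.37 ≈ 51.4332

Area = 51.43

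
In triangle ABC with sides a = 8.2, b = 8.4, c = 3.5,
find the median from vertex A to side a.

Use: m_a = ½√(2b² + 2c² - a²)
m_a = ½√(2·8.4² + 2·3.5² − 8.2²) = ½√(2·70.56 + 2·12.25 − 67.24) = ½√(141.12 + 24.5 − 67.24) = ½√98.38
√98.38 ≈ 9.91867, so m_a ≈ 4.95933

m_a = 4.959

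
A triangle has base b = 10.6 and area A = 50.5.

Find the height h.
A = ½·b·h  ⇒  h = 2A/b = 2·50.5/10.6 = 101/10.6 ≈ 9.5283

h = 9.528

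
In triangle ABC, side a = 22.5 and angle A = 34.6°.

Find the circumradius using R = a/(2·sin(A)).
R = a/(2·sin(A)) = 22.5/(2·sin(34.6°))
sin(34.6°) ≈ 0.567844
R ≈ 22.5/(2·0.567844) = 22.5/1.13569 ≈ 19.8118

R = 19.81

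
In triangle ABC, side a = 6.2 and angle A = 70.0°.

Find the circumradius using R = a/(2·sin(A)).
R = a/(2·sin(A)) = 6.2/(2·sin(70.0°))
sin(70.0°) ≈ 0.939693
R ≈ 6.2/(2·0.939693) = 6.2/1.87939 ≈ 3.29895

R = 3.299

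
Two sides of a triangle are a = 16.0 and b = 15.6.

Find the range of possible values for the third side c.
Triangle inequality: |a − b| < c < a + b
|a − b| = |16.0 − 15.6| = 0.4
a + b = 16.0 + 15.6 = 31.6

0.4 < c < 31.6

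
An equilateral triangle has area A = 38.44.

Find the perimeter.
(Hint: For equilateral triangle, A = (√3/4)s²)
A = (√3/4)s²  ⇒  s² = 4A/√3 = 4·38.44/√3 = 153.76/1.73205 ≈ 88.7734
s ≈ √88.7734 ≈ 9.42196
Perimeter = 3s ≈ 3·9.42196 ≈ 28.2659

Perimeter = 28.27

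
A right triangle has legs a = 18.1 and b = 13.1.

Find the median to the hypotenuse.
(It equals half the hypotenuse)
Hypotenuse c = √(a² + b²) = √(327.61 + 171.61) = √499.22 ≈ 22.3432
Median to hypotenuse = c/2 ≈ 22.3432/2 ≈ 11.1716

Median = 11.17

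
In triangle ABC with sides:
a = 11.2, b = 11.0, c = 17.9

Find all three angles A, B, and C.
Law of cosines for each angle (a² = 125.44, b² = 121, c² = 320.41):
cos(A) = (b² + c² − a²)/(2bc) = (121 + 320.41 − 125.44)/(2·11.0·17.9) = 315.97/393.8 ≈ 0.802362  ⇒  A ≈ 36.6438°
cos(B) = (a² + c² − b²)/(2ac) = (125.44 + 320.41 − 121)/(2·11.2·17.9) = 324.85/400.96 ≈ 0.810181  ⇒  B ≈ 35.8864°
cos(C) = (a² + b² − c²)/(2ab) = (125.44 + 121 − 320.41)/(2·11.2·11.0) = -73.97/246.4 ≈ -0.300203  ⇒  C ≈ 107.47°
Check: A + B + C ≈ 180°

A = 36.64°, B = 35.89°, C = 107.5°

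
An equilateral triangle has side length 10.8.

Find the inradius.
r = Area/s with s the semi-perimeter.
Area = (√3/4)·10.8² = (√3/4)·116.64 ≈ 0.433013·116.64 ≈ 50.5066
s = 3·10.8/2 = 16.2
r ≈ 50.5066/16.2 ≈ 3.11769
(Equivalently r = side/(2√3) = 10.8/3.4641 ≈ 3.11769.)

r = 3.118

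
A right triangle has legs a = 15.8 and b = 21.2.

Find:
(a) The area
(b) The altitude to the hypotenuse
(a) The legs are perpendicular, so Area = ½·a·b = ½·15.8·21.2 = ½·334.96 = 167.48
(b) Hypotenuse c = √(a² + b²) = √(249.64 + 449.44) = √699.08 ≈ 26.4401
    Area = ½·c·h_c  ⇒  h_c = 2·Area/c = 334.96/26.4401 ≈ 12.6686

Area = 167.48, h_c = 12.67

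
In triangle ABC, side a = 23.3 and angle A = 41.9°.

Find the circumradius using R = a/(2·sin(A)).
R = a/(2·sin(A)) = 23.3/(2·sin(41.9°))
sin(41.9°) ≈ 0.667833
R ≈ 23.3/(2·0.667833) = 23.3/1.33567 ≈ 17.4445

R = 17.44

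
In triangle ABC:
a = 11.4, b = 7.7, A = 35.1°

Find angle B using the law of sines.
a/sin(A) = b/sin(B)  ⇒  sin(B) = b·sin(A)/a = 7.7·sin(35.1°)/11.4
sin(35.1°) ≈ 0.575005
sin(B) ≈ 7.7·0.575005/11.4 ≈ 4.42754/11.4 ≈ 0.388381
B = arcsin(0.388381) ≈ 22.8538°
(Since b ≤ a we need B ≤ A, so the obtuse alternative 180° − 22.8538° ≈ 157.146° is rejected.)

B = 22.85°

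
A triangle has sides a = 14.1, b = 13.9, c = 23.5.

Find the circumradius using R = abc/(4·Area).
First find the area with Heron's formula.
s = (14.1 + 13.9 + 23.5)/2 = 25.75
Area = √(s(s−a)(s−b)(s−c)) = √(25.75·11.65·11.85·2.25) ≈ √7998.42 ≈ 89.4339
abc = 14.1·13.9·23.5 = 4605.765
R = abc/(4·Area) ≈ 4605.765/(4·89.4339) = 4605.765/357.735 ≈ 12.8748

R = 12.87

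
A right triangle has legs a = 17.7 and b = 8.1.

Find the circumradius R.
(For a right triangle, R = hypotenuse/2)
Hypotenuse c = √(a² + b²) = √(313.29 + 65.61) = √378.9 ≈ 19.4654
R = c/2 ≈ 19.4654/2 ≈ 9.73268

R = 9.733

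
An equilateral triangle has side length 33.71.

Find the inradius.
r = Area/s with s the semi-perimeter.
Area = (√3/4)·33.71² = (√3/4)·1136.3641 ≈ 0.433013·1136.3641 ≈ 492.06
s = 3·33.71/2 = 50.565
r ≈ 492.06/50.565 ≈ 9.73124
(Equivalently r = side/(2√3) = 33.71/3.4641 ≈ 9.73124.)

r = 9.731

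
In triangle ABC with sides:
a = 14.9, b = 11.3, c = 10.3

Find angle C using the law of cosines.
c² = a² + b² − 2ab·cos(C)  ⇒  cos(C) = (a² + b² − c²)/(2ab)
cos(C) = (14.9² + 11.3² − 10.3²)/(2·14.9·11.3) = (222.01 + 127.69 − 106.09)/336.74 = 243.61/336.74 ≈ 0.723436
C = arccos(0.723436) ≈ 43.6611°

C = 43.66°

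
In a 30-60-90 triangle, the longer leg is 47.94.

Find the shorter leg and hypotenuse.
In a 30-60-90 triangle the sides are in ratio 1 : √3 : 2, so short leg = long leg/√3 and hypotenuse = 2·(short leg).
Short leg = 47.94/√3 ≈ 47.94/1.73205 ≈ 27.6782
Hypotenuse = 2·27.6782 ≈ 55.3563

Short leg = 27.68, Hypotenuse = 55.36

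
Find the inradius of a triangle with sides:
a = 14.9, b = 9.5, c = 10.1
r = Area/s where s is the semi-perimeter.
s = (14.9 + 9.5 + 10.1)/2 = 34.5/2 = 17.25
Area = √(s(s−a)(s−b)(s−c)) = √(17.25·2.35·7.75·7.15) ≈ √2246.28 ≈ 47.395
r ≈ 47.395/17.25 ≈ 2.74754

r = 2.748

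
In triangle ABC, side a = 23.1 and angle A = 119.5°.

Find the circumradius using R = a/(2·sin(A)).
R = a/(2·sin(A)) = 23.1/(2·sin(119.5°))
sin(119.5°) ≈ 0.870356
R ≈ 23.1/(2·0.870356) = 23.1/1.74071 ≈ 13.2704

R = 13.27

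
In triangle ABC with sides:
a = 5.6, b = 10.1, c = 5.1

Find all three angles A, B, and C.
Law of cosines for each angle (a² = 31.36, b² = 102.01, c² = 26.01):
cos(A) = (b² + c² − a²)/(2bc) = (102.01 + 26.01 − 31.36)/(2·10.1·5.1) = 96.66/103.02 ≈ 0.938264  ⇒  A ≈ 20.2379°
cos(B) = (a² + c² − b²)/(2ac) = (31.36 + 26.01 − 102.01)/(2·5.6·5.1) = -44.64/57.12 ≈ -0.781513  ⇒  B ≈ 141.399°
cos(C) = (a² + b² − c²)/(2ab) = (31.36 + 102.01 − 26.01)/(2·5.6·10.1) = 107.36/113.12 ≈ 0.949081  ⇒  C ≈ 18.3628°
Check: A + B + C ≈ 180°

A = 20.24°, B = 141.4°, C = 18.36°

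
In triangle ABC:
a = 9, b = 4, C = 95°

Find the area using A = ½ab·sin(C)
A = ½·a·b·sin(C) = ½·9·4·sin(95°)
sin(95°) ≈ 0.996195
A ≈ ½·36·0.996195 = 18·0.996195 ≈ 17.9315

Area = 17.93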